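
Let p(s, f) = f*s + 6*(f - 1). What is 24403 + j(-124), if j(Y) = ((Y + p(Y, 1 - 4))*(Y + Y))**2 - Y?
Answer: 3086049231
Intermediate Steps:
p(s, f) = -6 + 6*f + f*s (p(s, f) = f*s + 6*(-1 + f) = f*s + (-6 + 6*f) = -6 + 6*f + f*s)
j(Y) = -Y + 4*Y**2*(-24 - 2*Y)**2 (j(Y) = ((Y + (-6 + 6*(1 - 4) + (1 - 4)*Y))*(Y + Y))**2 - Y = ((Y + (-6 + 6*(-3) - 3*Y))*(2*Y))**2 - Y = ((Y + (-6 - 18 - 3*Y))*(2*Y))**2 - Y = ((Y + (-24 - 3*Y))*(2*Y))**2 - Y = ((-24 - 2*Y)*(2*Y))**2 - Y = (2*Y*(-24 - 2*Y))**2 - Y = 4*Y**2*(-24 - 2*Y)**2 - Y = -Y + 4*Y**2*(-24 - 2*Y)**2)
24403 + j(-124) = 24403 - 124*(-1 + 16*(-124)*(12 - 124)**2) = 24403 - 124*(-1 + 16*(-124)*(-112)**2) = 24403 - 124*(-1 + 16*(-124)*12544) = 24403 - 124*(-1 - 24887296) = 24403 - 124*(-24887297) = 24403 + 3086024828 = 3086049231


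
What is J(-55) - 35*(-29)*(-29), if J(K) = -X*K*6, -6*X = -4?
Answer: -29215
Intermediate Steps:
X = ⅔ (X = -⅙*(-4) = ⅔ ≈ 0.66667)
J(K) = -4*K (J(K) = -2*K/3*6 = -4*K)
J(-55) - 35*(-29)*(-29) = -4*(-55) - 35*(-29)*(-29) = 220 - (-1015)*(-29) = 220 - 1*29435 = 220 - 29435 = -29215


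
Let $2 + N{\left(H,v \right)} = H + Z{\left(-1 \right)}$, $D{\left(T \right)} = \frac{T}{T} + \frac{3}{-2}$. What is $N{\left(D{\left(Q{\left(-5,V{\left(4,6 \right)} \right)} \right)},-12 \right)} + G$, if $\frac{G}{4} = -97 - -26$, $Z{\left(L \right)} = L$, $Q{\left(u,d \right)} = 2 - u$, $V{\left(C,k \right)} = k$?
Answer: $- \frac{575}{2} \approx -287.5$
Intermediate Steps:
$D{\left(T \right)} = - \frac{1}{2}$ ($D{\left(T \right)} = 1 + 3 \left(- \frac{1}{2}\right) = 1 - \frac{3}{2} = - \frac{1}{2}$)
$N{\left(H,v \right)} = -3 + H$ ($N{\left(H,v \right)} = -2 + \left(H - 1\right) = -2 + \left(-1 + H\right) = -3 + H$)
$G = -284$ ($G = 4 \left(-97 - -26\right) = 4 \left(-97 + 26\right) = 4 \left(-71\right) = -284$)
$N{\left(D{\left(Q{\left(-5,V{\left(4,6 \right)} \right)} \right)},-12 \right)} + G = \left(-3 - \frac{1}{2}\right) - 284 = - \frac{7}{2} - 284 = - \frac{575}{2}$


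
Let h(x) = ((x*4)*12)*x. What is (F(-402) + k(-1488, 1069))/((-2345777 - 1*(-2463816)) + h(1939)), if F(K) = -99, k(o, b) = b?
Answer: 970/180584647 ≈ 5.3714e-6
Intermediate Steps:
h(x) = 48*x**2 (h(x) = ((4*x)*12)*x = (48*x)*x = 48*x**2)
(F(-402) + k(-1488, 1069))/((-2345777 - 1*(-2463816)) + h(1939)) = (-99 + 1069)/((-2345777 - 1*(-2463816)) + 48*1939**2) = 970/((-2345777 + 2463816) + 48*3759721) = 970/(118039 + 180466608) = 970/180584647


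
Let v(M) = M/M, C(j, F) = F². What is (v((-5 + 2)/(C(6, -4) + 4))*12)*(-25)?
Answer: -300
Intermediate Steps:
v(M) = 1
(v((-5 + 2)/(C(6, -4) + 4))*12)*(-25) = (1*12)*(-25) = 12*(-25) = -300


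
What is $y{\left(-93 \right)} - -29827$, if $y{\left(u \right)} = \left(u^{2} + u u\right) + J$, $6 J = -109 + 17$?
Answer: $\frac{141329}{3} \approx 47110.0$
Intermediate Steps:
$J = - \frac{46}{3}$ ($J = \frac{-109 + 17}{6} = \frac{1}{6} \left(-92\right) = - \frac{46}{3} \approx -15.333$)
$y{\left(u \right)} = - \frac{46}{3} + 2 u^{2}$ ($y{\left(u \right)} = \left(u^{2} + u u\right) - \frac{46}{3} = \left(u^{2} + u^{2}\right) - \frac{46}{3} = 2 u^{2} - \frac{46}{3} = - \frac{46}{3} + 2 u^{2}$)
$y{\left(-93 \right)} - -29827 = \left(- \frac{46}{3} + 2 \left(-93\right)^{2}\right) - -29827 = \left(- \frac{46}{3} + 2 \cdot 8649\right) + 29827 = \left(- \frac{46}{3} + 17298\right) + 29827 = \frac{51848}{3} + 29827 = \frac{141329}{3}$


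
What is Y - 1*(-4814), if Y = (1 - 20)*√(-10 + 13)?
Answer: 4814 - 19*√3 ≈ 4781.1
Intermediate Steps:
Y = -19*√3 ≈ -32.909
Y - 1*(-4814) = -19*√3 - 1*(-4814) = -19*√3 + 4814 = 4814 - 19*√3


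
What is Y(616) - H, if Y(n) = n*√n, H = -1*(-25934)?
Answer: -25934 + 1232*√154 ≈ -10645.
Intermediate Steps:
H = 25934
Y(n) = n^(3/2)
Y(616) - H = 616^(3/2) - 1*25934 = 1232*√154 - 25934 = -25934 + 1232*√154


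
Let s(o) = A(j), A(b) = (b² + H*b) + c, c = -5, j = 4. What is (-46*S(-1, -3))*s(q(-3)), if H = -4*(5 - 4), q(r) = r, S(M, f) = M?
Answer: -230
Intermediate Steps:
H = -4 (H = -4*1 = -4)
A(b) = -5 + b² - 4*b (A(b) = (b² - 4*b) - 5 = -5 + b² - 4*b)
s(o) = -5 (s(o) = -5 + 4² - 4*4 = -5 + 16 - 16 = -5)
(-46*S(-1, -3))*s(q(-3)) = -46*(-1)*(-5) = 46*(-5) = -230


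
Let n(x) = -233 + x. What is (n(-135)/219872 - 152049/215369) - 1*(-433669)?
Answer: 1283485024057017/2959600798 ≈ 4.3367e+5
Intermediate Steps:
(n(-135)/219872 - 152049/215369) - 1*(-433669) = ((-233 - 135)/219872 - 152049/215369) - 1*(-433669) = (-368*1/219872 - 152049*1/215369) + 433669 = (-23/13742 - 152049/215369) + 433669 = -2094410845/2959600798 + 433669 = 1283485024057017/2959600798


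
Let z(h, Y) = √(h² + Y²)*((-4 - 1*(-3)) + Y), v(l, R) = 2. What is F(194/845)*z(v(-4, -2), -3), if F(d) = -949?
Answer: 3796*√13 ≈ 13687.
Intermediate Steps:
z(h, Y) = √(Y² + h²)*(-1 + Y) (z(h, Y) = √(Y² + h²)*((-4 + 3) + Y) = √(Y² + h²)*(-1 + Y))
F(194/845)*z(v(-4, -2), -3) = -949*√((-3)² + 2²)*(-1 - 3) = -949*√(9 + 4)*(-4) = -949*√13*(-4) = -(-3796)*√13 = 3796*√13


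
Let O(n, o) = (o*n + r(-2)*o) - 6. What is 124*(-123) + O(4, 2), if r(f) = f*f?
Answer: -15242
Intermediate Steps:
r(f) = f²
O(n, o) = -6 + 4*o + n*o (O(n, o) = (o*n + (-2)²*o) - 6 = (n*o + 4*o) - 6 = (4*o + n*o) - 6 = -6 + 4*o + n*o)
124*(-123) + O(4, 2) = 124*(-123) + (-6 + 4*2 + 4*2) = -15252 + (-6 + 8 + 8) = -15252 + 10 = -15242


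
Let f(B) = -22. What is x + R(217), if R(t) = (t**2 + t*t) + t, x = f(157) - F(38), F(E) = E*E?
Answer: 92929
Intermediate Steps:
F(E) = E**2
x = -1466 (x = -22 - 1*38**2 = -22 - 1*1444 = -22 - 1444 = -1466)
R(t) = t + 2*t**2 (R(t) = (t**2 + t**2) + t = 2*t**2 + t = t + 2*t**2)
x + R(217) = -1466 + 217*(1 + 2*217) = -1466 + 217*(1 + 434) = -1466 + 217*435 = -1466 + 94395 = 92929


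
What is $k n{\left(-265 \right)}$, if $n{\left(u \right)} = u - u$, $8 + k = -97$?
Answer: $0$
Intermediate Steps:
$k = -105$ ($k = -8 - 97 = -105$)
$n{\left(u \right)} = 0$
$k n{\left(-265 \right)} = \left(-105\right) 0 = 0$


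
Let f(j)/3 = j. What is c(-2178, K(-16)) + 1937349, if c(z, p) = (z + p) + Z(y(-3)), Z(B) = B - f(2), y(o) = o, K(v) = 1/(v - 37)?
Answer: 102563585/53 ≈ 1.9352e+6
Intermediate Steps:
f(j) = 3*j
K(v) = 1/(-37 + v)
Z(B) = -6 + B (Z(B) = B - 3*2 = B - 1*6 = B - 6 = -6 + B)
c(z, p) = -9 + p + z (c(z, p) = (z + p) + (-6 - 3) = (p + z) - 9 = -9 + p + z)
c(-2178, K(-16)) + 1937349 = (-9 + 1/(-37 - 16) - 2178) + 1937349 = (-9 + 1/(-53) - 2178) + 1937349 = (-9 - 1/53 - 2178) + 1937349 = -115912/53 + 1937349 = 102563585/53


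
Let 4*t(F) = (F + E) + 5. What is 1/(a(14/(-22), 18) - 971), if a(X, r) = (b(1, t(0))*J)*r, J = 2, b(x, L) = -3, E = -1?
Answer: -1/1079 ≈ -0.00092678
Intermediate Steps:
t(F) = 1 + F/4 (t(F) = ((F - 1) + 5)/4 = ((-1 + F) + 5)/4 = (4 + F)/4 = 1 + F/4)
a(X, r) = -6*r (a(X, r) = (-3*2)*r = -6*r)
1/(a(14/(-22), 18) - 971) = 1/(-6*18 - 971) = 1/(-108 - 971) = 1/(-1079) = -1/1079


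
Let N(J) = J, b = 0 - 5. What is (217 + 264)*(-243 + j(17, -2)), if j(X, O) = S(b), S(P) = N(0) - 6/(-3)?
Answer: -115921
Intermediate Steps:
b = -5
S(P) = 2 (S(P) = 0 - 6/(-3) = 0 - 6*(-1)/3 = 0 - 1*(-2) = 0 + 2 = 2)
j(X, O) = 2
(217 + 264)*(-243 + j(17, -2)) = (217 + 264)*(-243 + 2) = 481*(-241) = -115921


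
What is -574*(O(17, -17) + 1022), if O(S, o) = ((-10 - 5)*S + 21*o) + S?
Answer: -245098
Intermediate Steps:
O(S, o) = -14*S + 21*o (O(S, o) = (-15*S + 21*o) + S = -14*S + 21*o)
-574*(O(17, -17) + 1022) = -574*((-14*17 + 21*(-17)) + 1022) = -574*((-238 - 357) + 1022) = -574*(-595 + 1022) = -574*427 = -245098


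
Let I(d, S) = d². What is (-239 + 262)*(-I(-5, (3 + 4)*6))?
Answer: -575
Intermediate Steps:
(-239 + 262)*(-I(-5, (3 + 4)*6)) = (-239 + 262)*(-1*(-5)²) = 23*(-1*25) = 23*(-25) = -575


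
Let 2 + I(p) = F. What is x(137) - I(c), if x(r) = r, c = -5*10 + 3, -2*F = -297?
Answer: -19/2 ≈ -9.5000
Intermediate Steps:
F = 297/2 (F = -½*(-297) = 297/2 ≈ 148.50)
c = -47 (c = -50 + 3 = -47)
I(p) = 293/2 (I(p) = -2 + 297/2 = 293/2)
x(137) - I(c) = 137 - 1*293/2 = 137 - 293/2 = -19/2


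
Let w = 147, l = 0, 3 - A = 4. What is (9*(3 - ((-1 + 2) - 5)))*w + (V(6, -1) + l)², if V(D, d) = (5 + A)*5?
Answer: 9661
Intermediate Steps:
A = -1 (A = 3 - 1*4 = 3 - 4 = -1)
V(D, d) = 20 (V(D, d) = (5 - 1)*5 = 4*5 = 20)
(9*(3 - ((-1 + 2) - 5)))*w + (V(6, -1) + l)² = (9*(3 - ((-1 + 2) - 5)))*147 + (20 + 0)² = (9*(3 - (1 - 5)))*147 + 20² = (9*(3 - 1*(-4)))*147 + 400 = (9*(3 + 4))*147 + 400 = (9*7)*147 + 400 = 63*147 + 400 = 9261 + 400 = 9661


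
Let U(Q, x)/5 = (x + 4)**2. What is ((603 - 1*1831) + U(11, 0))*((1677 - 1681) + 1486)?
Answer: -1701336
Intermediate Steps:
U(Q, x) = 5*(4 + x)**2 (U(Q, x) = 5*(x + 4)**2 = 5*(4 + x)**2)
((603 - 1*1831) + U(11, 0))*((1677 - 1681) + 1486) = ((603 - 1*1831) + 5*(4 + 0)**2)*((1677 - 1681) + 1486) = ((603 - 1831) + 5*4**2)*(-4 + 1486) = (-1228 + 5*16)*1482 = (-1228 + 80)*1482 = -1148*1482 = -1701336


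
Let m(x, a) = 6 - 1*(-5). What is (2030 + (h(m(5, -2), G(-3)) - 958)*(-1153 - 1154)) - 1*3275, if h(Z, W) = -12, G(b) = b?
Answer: 2236545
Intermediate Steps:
m(x, a) = 11 (m(x, a) = 6 + 5 = 11)
(2030 + (h(m(5, -2), G(-3)) - 958)*(-1153 - 1154)) - 1*3275 = (2030 + (-12 - 958)*(-1153 - 1154)) - 1*3275 = (2030 - 970*(-2307)) - 3275 = (2030 + 2237790) - 3275 = 2239820 - 3275 = 2236545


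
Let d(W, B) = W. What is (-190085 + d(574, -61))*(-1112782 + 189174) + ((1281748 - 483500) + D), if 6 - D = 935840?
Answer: 175033738102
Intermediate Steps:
D = -935834 (D = 6 - 1*935840 = 6 - 935840 = -935834)
(-190085 + d(574, -61))*(-1112782 + 189174) + ((1281748 - 483500) + D) = (-190085 + 574)*(-1112782 + 189174) + ((1281748 - 483500) - 935834) = -189511*(-923608) + (798248 - 935834) = 175033875688 - 137586 = 175033738102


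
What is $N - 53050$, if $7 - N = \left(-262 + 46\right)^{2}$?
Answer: $-99699$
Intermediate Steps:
$N = -46649$ ($N = 7 - \left(-262 + 46\right)^{2} = 7 - \left(-216\right)^{2} = 7 - 46656 = -46649$)
$N - 53050 = -46649 - 53050 = -99699$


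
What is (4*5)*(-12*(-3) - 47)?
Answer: -220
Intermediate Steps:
(4*5)*(-12*(-3) - 47) = 20*(36 - 47) = 20*(-11) = -220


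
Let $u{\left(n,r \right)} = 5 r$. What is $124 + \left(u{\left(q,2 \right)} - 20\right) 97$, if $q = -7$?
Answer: $-846$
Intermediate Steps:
$124 + \left(u{\left(q,2 \right)} - 20\right) 97 = 124 + \left(5 \cdot 2 - 20\right) 97 = 124 + \left(10 - 20\right) 97 = 124 - 970 = -846$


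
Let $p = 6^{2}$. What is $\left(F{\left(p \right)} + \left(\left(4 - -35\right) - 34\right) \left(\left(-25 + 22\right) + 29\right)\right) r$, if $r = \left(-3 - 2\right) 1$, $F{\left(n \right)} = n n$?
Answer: $-7130$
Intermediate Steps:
$p = 36$
$F{\left(n \right)} = n^{2}$
$r = -5$ ($r = \left(-5\right) 1 = -5$)
$\left(F{\left(p \right)} + \left(\left(4 - -35\right) - 34\right) \left(\left(-25 + 22\right) + 29\right)\right) r = \left(36^{2} + \left(\left(4 - -35\right) - 34\right) \left(\left(-25 + 22\right) + 29\right)\right) \left(-5\right) = \left(1296 + \left(\left(4 + 35\right) - 34\right) \left(-3 + 29\right)\right) \left(-5\right) = \left(1296 + \left(39 - 34\right) 26\right) \left(-5\right) = \left(1296 + 5 \cdot 26\right) \left(-5\right) = \left(1296 + 130\right) \left(-5\right) = 1426 \left(-5\right) = -7130$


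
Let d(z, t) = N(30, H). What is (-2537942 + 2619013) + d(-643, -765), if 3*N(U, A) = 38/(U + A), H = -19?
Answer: 2675381/33 ≈ 81072.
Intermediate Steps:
N(U, A) = 38/(3*(A + U)) (N(U, A) = (38/(U + A))/3 = (38/(A + U))/3 = 38/(3*(A + U)))
d(z, t) = 38/33 (d(z, t) = 38/(3*(-19 + 30)) = (38/3)/11 = (38/3)*(1/11) = 38/33)
(-2537942 + 2619013) + d(-643, -765) = (-2537942 + 2619013) + 38/33 = 81071 + 38/33 = 2675381/33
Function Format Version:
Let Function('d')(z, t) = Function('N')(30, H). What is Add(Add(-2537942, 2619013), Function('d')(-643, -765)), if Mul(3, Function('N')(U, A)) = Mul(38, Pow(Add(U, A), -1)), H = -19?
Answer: Rational(2675381, 33) ≈ 81072.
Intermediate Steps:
Function('N')(U, A) = Mul(Rational(38, 3), Pow(Add(A, U), -1)) (Function('N')(U, A) = Mul(Rational(1, 3), Mul(38, Pow(Add(U, A), -1))) = Mul(Rational(1, 3), Mul(38, Pow(Add(A, U), -1))) = Mul(Rational(38, 3), Pow(Add(A, U), -1)))
Function('d')(z, t) = Rational(38, 33) (Function('d')(z, t) = Mul(Rational(38, 3), Pow(Add(-19, 30), -1)) = Mul(Rational(38, 3), Pow(11, -1)) = Mul(Rational(38, 3), Rational(1, 11)) = Rational(38, 33))
Add(Add(-2537942, 2619013), Function('d')(-643, -765)) = Add(Add(-2537942, 2619013), Rational(38, 33)) = Add(81071, Rational(38, 33)) = Rational(2675381, 33)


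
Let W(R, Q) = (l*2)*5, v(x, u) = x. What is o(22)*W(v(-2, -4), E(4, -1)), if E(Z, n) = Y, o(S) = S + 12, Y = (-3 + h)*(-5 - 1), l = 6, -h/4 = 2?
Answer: 2040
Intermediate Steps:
h = -8 (h = -4*2 = -8)
Y = 66 (Y = (-3 - 8)*(-5 - 1) = -11*(-6) = 66)
o(S) = 12 + S
E(Z, n) = 66
W(R, Q) = 60 (W(R, Q) = (6*2)*5 = 12*5 = 60)
o(22)*W(v(-2, -4), E(4, -1)) = (12 + 22)*60 = 34*60 = 2040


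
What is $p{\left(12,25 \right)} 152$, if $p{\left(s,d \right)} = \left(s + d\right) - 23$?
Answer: $2128$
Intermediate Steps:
$p{\left(s,d \right)} = -23 + d + s$ ($p{\left(s,d \right)} = \left(d + s\right) - 23 = -23 + d + s$)
$p{\left(12,25 \right)} 152 = \left(-23 + 25 + 12\right) 152 = 14 \cdot 152 = 2128$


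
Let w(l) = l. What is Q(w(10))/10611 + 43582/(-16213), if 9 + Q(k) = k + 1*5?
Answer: -154117108/57345381 ≈ -2.6875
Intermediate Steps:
Q(k) = -4 + k (Q(k) = -9 + (k + 1*5) = -9 + (k + 5) = -9 + (5 + k) = -4 + k)
Q(w(10))/10611 + 43582/(-16213) = (-4 + 10)/10611 + 43582/(-16213) = 6*(1/10611) + 43582*(-1/16213) = 2/3537 - 43582/16213 = -154117108/57345381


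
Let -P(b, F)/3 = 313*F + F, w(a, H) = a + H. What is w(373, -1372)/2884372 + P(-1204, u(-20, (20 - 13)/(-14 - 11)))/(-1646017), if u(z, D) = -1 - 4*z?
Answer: 5756887149/128316901252 ≈ 0.044865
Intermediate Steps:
w(a, H) = H + a
P(b, F) = -942*F (P(b, F) = -3*(313*F + F) = -942*F)
w(373, -1372)/2884372 + P(-1204, u(-20, (20 - 13)/(-14 - 11)))/(-1646017) = (-1372 + 373)/2884372 - 942*(-1 - 4*(-20))/(-1646017) = -999*1/2884372 - 942*(-1 + 80)*(-1/1646017) = -27/77956 - 942*79*(-1/1646017) = -27/77956 - 74418*(-1/1646017) = -27/77956 + 74418/1646017 = 5756887149/128316901252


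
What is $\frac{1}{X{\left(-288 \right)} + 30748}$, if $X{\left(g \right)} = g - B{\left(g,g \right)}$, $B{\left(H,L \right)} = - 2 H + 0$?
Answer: $\frac{1}{29884} \approx 3.3463 \cdot 10^{-5}$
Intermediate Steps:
$B{\left(H,L \right)} = - 2 H$
$X{\left(g \right)} = 3 g$ ($X{\left(g \right)} = g - - 2 g = g + 2 g = 3 g$)
$\frac{1}{X{\left(-288 \right)} + 30748} = \frac{1}{3 \left(-288\right) + 30748} = \frac{1}{-864 + 30748} = \frac{1}{29884}$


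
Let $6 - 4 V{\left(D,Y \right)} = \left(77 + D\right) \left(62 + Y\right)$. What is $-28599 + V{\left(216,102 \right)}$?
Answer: $- \frac{81221}{2} \approx -40611.0$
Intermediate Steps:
$V{\left(D,Y \right)} = \frac{3}{2} - \frac{\left(62 + Y\right) \left(77 + D\right)}{4}$ ($V{\left(D,Y \right)} = \frac{3}{2} - \frac{\left(77 + D\right) \left(62 + Y\right)}{4} = \frac{3}{2} - \frac{\left(62 + Y\right) \left(77 + D\right)}{4}$)
$-28599 + V{\left(216,102 \right)} = -28599 - \left(\frac{13007}{2} + 5508\right) = -28599 - \frac{24023}{2} = - \frac{81221}{2}$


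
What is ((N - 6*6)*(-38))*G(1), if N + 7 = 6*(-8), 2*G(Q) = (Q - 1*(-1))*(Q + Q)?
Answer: 6916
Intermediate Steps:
G(Q) = Q*(1 + Q) (G(Q) = ((Q - 1*(-1))*(Q + Q))/2 = ((Q + 1)*(2*Q))/2 = ((1 + Q)*(2*Q))/2 = (2*Q*(1 + Q))/2 = Q*(1 + Q))
N = -55 (N = -7 + 6*(-8) = -7 - 48 = -55)
((N - 6*6)*(-38))*G(1) = ((-55 - 6*6)*(-38))*(1*(1 + 1)) = ((-55 - 1*36)*(-38))*(1*2) = ((-55 - 36)*(-38))*2 = -91*(-38)*2 = 3458*2 = 6916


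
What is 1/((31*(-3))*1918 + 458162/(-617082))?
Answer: -308541/55035921415 ≈ -5.6062e-6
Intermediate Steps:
1/((31*(-3))*1918 + 458162/(-617082)) = 1/(-93*1918 + 458162*(-1/617082)) = 1/(-178374 - 229081/308541) = 1/(-55035921415/308541) = -308541/55035921415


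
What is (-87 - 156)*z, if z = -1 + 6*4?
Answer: -5589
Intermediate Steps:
z = 23 (z = -1 + 24 = 23)
(-87 - 156)*z = (-87 - 156)*23 = -243*23 = -5589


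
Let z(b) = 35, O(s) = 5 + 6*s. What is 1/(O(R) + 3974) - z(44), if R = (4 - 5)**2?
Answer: -139474/3985 ≈ -35.000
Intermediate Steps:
R = 1 (R = (-1)**2 = 1)
1/(O(R) + 3974) - z(44) = 1/((5 + 6*1) + 3974) - 1*35 = 1/((5 + 6) + 3974) - 35 = 1/(11 + 3974) - 35 = 1/3985 - 35 = -139474/3985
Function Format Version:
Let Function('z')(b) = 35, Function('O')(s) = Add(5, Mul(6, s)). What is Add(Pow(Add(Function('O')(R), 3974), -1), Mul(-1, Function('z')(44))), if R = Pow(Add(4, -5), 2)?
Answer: Rational(-139474, 3985) ≈ -35.000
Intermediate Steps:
R = 1 (R = Pow(-1, 2) = 1)
Add(Pow(Add(Function('O')(R), 3974), -1), Mul(-1, Function('z')(44))) = Add(Pow(Add(Add(5, Mul(6, 1)), 3974), -1), Mul(-1, 35)) = Add(Pow(Add(Add(5, 6), 3974), -1), -35) = Add(Pow(Add(11, 3974), -1), -35) = Add(Pow(3985, -1), -35) = Add(Rational(1, 3985), -35) = Rational(-139474, 3985)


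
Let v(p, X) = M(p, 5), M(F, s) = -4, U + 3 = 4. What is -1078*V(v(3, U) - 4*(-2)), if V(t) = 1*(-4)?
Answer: 4312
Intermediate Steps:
U = 1 (U = -3 + 4 = 1)
v(p, X) = -4
V(t) = -4
-1078*V(v(3, U) - 4*(-2)) = -1078*(-4) = 4312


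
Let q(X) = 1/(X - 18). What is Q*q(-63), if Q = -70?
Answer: 70/81 ≈ 0.86420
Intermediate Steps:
q(X) = 1/(-18 + X)
Q*q(-63) = -70/(-18 - 63) = -70/(-81) = -70*(-1/81) = 70/81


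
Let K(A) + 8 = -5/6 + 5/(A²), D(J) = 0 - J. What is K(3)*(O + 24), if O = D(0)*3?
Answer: -596/3 ≈ -198.67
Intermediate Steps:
D(J) = -J
K(A) = -53/6 + 5/A² (K(A) = -8 + (-5/6 + 5/(A²)) = -8 + (-5*⅙ + 5/A²) = -8 + (-⅚ + 5/A²) = -53/6 + 5/A²)
O = 0 (O = -1*0*3 = 0*3 = 0)
K(3)*(O + 24) = (-53/6 + 5/3²)*(0 + 24) = (-53/6 + 5*(⅑))*24 = (-53/6 + 5/9)*24 = -149/18*24 = -596/3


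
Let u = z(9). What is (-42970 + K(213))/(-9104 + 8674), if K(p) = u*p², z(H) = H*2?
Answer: -386836/215 ≈ -1799.2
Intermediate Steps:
z(H) = 2*H
u = 18 (u = 2*9 = 18)
K(p) = 18*p²
(-42970 + K(213))/(-9104 + 8674) = (-42970 + 18*213²)/(-9104 + 8674) = (-42970 + 18*45369)/(-430) = (-42970 + 816642)*(-1/430) = 773672*(-1/430) = -386836/215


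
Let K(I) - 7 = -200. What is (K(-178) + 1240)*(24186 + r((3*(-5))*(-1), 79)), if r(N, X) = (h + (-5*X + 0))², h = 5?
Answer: 184571442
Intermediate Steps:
K(I) = -193 (K(I) = 7 - 200 = -193)
r(N, X) = (5 - 5*X)² (r(N, X) = (5 + (-5*X + 0))² = (5 - 5*X)²)
(K(-178) + 1240)*(24186 + r((3*(-5))*(-1), 79)) = (-193 + 1240)*(24186 + 25*(-1 + 79)²) = 1047*(24186 + 25*78²) = 1047*(24186 + 25*6084) = 1047*(24186 + 152100) = 1047*176286 = 184571442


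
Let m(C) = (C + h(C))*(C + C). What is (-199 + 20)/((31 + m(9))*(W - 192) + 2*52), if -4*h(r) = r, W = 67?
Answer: 358/37917 ≈ 0.0094417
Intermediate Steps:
h(r) = -r/4
m(C) = 3*C**2/2 (m(C) = (C - C/4)*(C + C) = (3*C/4)*(2*C) = 3*C**2/2)
(-199 + 20)/((31 + m(9))*(W - 192) + 2*52) = (-199 + 20)/((31 + (3/2)*9**2)*(67 - 192) + 2*52) = -179/((31 + (3/2)*81)*(-125) + 104) = -179/((31 + 243/2)*(-125) + 104) = -179/((305/2)*(-125) + 104) = -179/(-38125/2 + 104) = -179/(-37917/2) = -179*(-2/37917) = 358/37917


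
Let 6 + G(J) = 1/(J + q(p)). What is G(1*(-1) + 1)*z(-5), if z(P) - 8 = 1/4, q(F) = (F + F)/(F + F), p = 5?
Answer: -165/4 ≈ -41.250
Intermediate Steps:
q(F) = 1 (q(F) = (2*F)/((2*F)) = (2*F)*(1/(2*F)) = 1)
z(P) = 33/4 (z(P) = 8 + 1/4 = 8 + ¼ = 33/4)
G(J) = -6 + 1/(1 + J) (G(J) = -6 + 1/(J + 1) = -6 + 1/(1 + J))
G(1*(-1) + 1)*z(-5) = ((-5 - 6*(1*(-1) + 1))/(1 + (1*(-1) + 1)))*(33/4) = ((-5 - 6*(-1 + 1))/(1 + (-1 + 1)))*(33/4) = ((-5 - 6*0)/(1 + 0))*(33/4) = ((-5 + 0)/1)*(33/4) = (1*(-5))*(33/4) = -5*33/4 = -165/4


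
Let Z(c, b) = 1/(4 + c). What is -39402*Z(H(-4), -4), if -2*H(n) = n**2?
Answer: 19701/2 ≈ 9850.5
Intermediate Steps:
H(n) = -n**2/2
-39402*Z(H(-4), -4) = -39402/(4 - 1/2*(-4)**2) = -39402/(4 - 1/2*16) = -39402/(4 - 8) = -39402/(-4) = -39402*(-1/4) = 19701/2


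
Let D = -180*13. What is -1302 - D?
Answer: 1038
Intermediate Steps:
D = -2340
-1302 - D = -1302 - 1*(-2340) = -1302 + 2340 = 1038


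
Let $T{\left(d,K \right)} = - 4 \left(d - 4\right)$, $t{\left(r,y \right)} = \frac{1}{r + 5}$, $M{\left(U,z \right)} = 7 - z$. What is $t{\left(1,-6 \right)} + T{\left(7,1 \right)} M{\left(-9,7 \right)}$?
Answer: $\frac{1}{6} \approx 0.16667$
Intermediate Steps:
$t{\left(r,y \right)} = \frac{1}{5 + r}$
$T{\left(d,K \right)} = 16 - 4 d$ ($T{\left(d,K \right)} = - 4 \left(-4 + d\right) = 16 - 4 d$)
$t{\left(1,-6 \right)} + T{\left(7,1 \right)} M{\left(-9,7 \right)} = \frac{1}{5 + 1} + \left(16 - 28\right) \left(7 - 7\right) = \frac{1}{6} + \left(16 - 28\right) \left(7 - 7\right) = \frac{1}{6} - 0 = \frac{1}{6} + 0 = \frac{1}{6}$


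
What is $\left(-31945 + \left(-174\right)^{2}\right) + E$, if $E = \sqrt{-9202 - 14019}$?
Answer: $-1669 + i \sqrt{23221} \approx -1669.0 + 152.38 i$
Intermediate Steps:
$E = i \sqrt{23221}$ ($E = \sqrt{-23221} = i \sqrt{23221} \approx 152.38 i$)
$\left(-31945 + \left(-174\right)^{2}\right) + E = \left(-31945 + \left(-174\right)^{2}\right) + i \sqrt{23221} = \left(-31945 + 30276\right) + i \sqrt{23221} = -1669 + i \sqrt{23221}$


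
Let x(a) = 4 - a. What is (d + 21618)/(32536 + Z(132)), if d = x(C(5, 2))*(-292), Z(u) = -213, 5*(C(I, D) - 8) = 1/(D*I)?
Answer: 569796/808075 ≈ 0.70513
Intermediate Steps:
C(I, D) = 8 + 1/(5*D*I) (C(I, D) = 8 + 1/(5*((D*I))) = 8 + (1/(D*I))/5 = 8 + 1/(5*D*I))
d = 29346/25 (d = (4 - (8 + (1/5)/(2*5)))*(-292) = (4 - (8 + (1/5)*(1/2)*(1/5)))*(-292) = (4 - (8 + 1/50))*(-292) = (4 - 1*401/50)*(-292) = (4 - 401/50)*(-292) = -201/50*(-292) = 29346/25 ≈ 1173.8)
(d + 21618)/(32536 + Z(132)) = (29346/25 + 21618)/(32536 - 213) = (569796/25)/32323 = (569796/25)*(1/32323) = 569796/808075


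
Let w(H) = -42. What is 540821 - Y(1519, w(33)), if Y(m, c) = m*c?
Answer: 604619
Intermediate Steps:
Y(m, c) = c*m
540821 - Y(1519, w(33)) = 540821 - (-42)*1519 = 540821 - 1*(-63798) = 540821 + 63798 = 604619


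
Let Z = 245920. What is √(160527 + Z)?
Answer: √406447 ≈ 637.53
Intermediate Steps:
√(160527 + Z) = √(160527 + 245920) = √406447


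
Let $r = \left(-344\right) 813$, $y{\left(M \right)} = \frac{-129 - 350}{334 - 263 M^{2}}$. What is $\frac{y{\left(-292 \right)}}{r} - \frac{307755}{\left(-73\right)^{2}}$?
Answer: $- \frac{1930052348323915871}{33420249757776624} \approx -57.751$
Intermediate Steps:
$y{\left(M \right)} = - \frac{479}{334 - 263 M^{2}}$
$r = -279672$
$\frac{y{\left(-292 \right)}}{r} - \frac{307755}{\left(-73\right)^{2}} = \frac{479 \frac{1}{-334 + 263 \left(-292\right)^{2}}}{-279672} - \frac{307755}{\left(-73\right)^{2}} = \frac{479}{-334 + 263 \cdot 85264} \left(- \frac{1}{279672}\right) - \frac{307755}{5329} = \frac{479}{-334 + 22424432} \left(- \frac{1}{279672}\right) - \frac{307755}{5329} = \frac{479}{22424098} \left(- \frac{1}{279672}\right) - \frac{307755}{5329} = - \frac{479}{6271392335856} - \frac{307755}{5329} = - \frac{1930052348323915871}{33420249757776624}$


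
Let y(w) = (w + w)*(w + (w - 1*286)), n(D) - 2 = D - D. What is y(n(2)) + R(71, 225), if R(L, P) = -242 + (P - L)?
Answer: -1216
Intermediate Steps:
n(D) = 2 (n(D) = 2 + (D - D) = 2 + 0 = 2)
y(w) = 2*w*(-286 + 2*w) (y(w) = (2*w)*(w + (w - 286)) = (2*w)*(w + (-286 + w)) = (2*w)*(-286 + 2*w) = 2*w*(-286 + 2*w))
R(L, P) = -242 + P - L
y(n(2)) + R(71, 225) = 4*2*(-143 + 2) + (-242 + 225 - 1*71) = 4*2*(-141) + (-242 + 225 - 71) = -1128 - 88 = -1216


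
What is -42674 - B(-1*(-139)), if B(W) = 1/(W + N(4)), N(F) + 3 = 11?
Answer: -6273079/147 ≈ -42674.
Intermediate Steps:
N(F) = 8 (N(F) = -3 + 11 = 8)
B(W) = 1/(8 + W) (B(W) = 1/(W + 8) = 1/(8 + W))
-42674 - B(-1*(-139)) = -42674 - 1/(8 - 1*(-139)) = -42674 - 1/(8 + 139) = -42674 - 1/147 = -6273079/147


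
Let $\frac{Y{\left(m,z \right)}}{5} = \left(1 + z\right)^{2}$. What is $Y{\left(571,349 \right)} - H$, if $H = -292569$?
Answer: $905069$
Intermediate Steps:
$Y{\left(m,z \right)} = 5 \left(1 + z\right)^{2}$
$Y{\left(571,349 \right)} - H = 5 \left(1 + 349\right)^{2} - -292569 = 5 \cdot 350^{2} + 292569 = 5 \cdot 122500 + 292569 = 612500 + 292569 = 905069$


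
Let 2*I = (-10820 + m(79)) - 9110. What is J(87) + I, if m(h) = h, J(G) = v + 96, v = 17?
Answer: -19625/2 ≈ -9812.5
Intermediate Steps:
J(G) = 113 (J(G) = 17 + 96 = 113)
I = -19851/2 (I = ((-10820 + 79) - 9110)/2 = (-10741 - 9110)/2 = (1/2)*(-19851) = -19851/2 ≈ -9925.5)
J(87) + I = 113 - 19851/2 = -19625/2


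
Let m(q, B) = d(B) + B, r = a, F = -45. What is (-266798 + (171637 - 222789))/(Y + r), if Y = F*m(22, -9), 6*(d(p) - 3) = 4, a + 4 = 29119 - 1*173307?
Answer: 158975/71976 ≈ 2.2087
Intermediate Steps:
a = -144192 (a = -4 + (29119 - 1*173307) = -4 + (29119 - 173307) = -4 - 144188 = -144192)
d(p) = 11/3 (d(p) = 3 + (⅙)*4 = 3 + ⅔ = 11/3)
r = -144192
m(q, B) = 11/3 + B
Y = 240 (Y = -45*(11/3 - 9) = -45*(-16/3) = 240)
(-266798 + (171637 - 222789))/(Y + r) = (-266798 + (171637 - 222789))/(240 - 144192) = (-266798 - 51152)/(-143952) = -317950*(-1/143952) = 158975/71976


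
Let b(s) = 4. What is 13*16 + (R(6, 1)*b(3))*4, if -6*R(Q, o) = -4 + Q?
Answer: 608/3 ≈ 202.67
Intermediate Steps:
R(Q, o) = ⅔ - Q/6 (R(Q, o) = -(-4 + Q)/6 = ⅔ - Q/6)
13*16 + (R(6, 1)*b(3))*4 = 13*16 + ((⅔ - ⅙*6)*4)*4 = 208 + ((⅔ - 1)*4)*4 = 208 - ⅓*4*4 = 208 - 4/3*4 = 208 - 16/3 = 608/3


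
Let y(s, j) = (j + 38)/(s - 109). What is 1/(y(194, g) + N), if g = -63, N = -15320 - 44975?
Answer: -17/1025020 ≈ -1.6585e-5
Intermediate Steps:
N = -60295
y(s, j) = (38 + j)/(-109 + s)
1/(y(194, g) + N) = 1/((38 - 63)/(-109 + 194) - 60295) = 1/(-25/85 - 60295) = 1/((1/85)*(-25) - 60295) = 1/(-5/17 - 60295) = 1/(-1025020/17) = -17/1025020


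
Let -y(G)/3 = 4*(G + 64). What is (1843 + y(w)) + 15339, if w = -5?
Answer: 16474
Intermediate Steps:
y(G) = -768 - 12*G (y(G) = -12*(G + 64) = -12*(64 + G) = -3*(256 + 4*G) = -768 - 12*G)
(1843 + y(w)) + 15339 = (1843 + (-768 - 12*(-5))) + 15339 = (1843 + (-768 + 60)) + 15339 = (1843 - 708) + 15339 = 1135 + 15339 = 16474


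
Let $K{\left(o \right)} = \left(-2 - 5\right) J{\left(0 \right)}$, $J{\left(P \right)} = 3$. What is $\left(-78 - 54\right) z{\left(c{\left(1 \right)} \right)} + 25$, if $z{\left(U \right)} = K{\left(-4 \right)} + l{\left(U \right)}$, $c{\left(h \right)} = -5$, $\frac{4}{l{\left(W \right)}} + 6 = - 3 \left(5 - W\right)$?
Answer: $\frac{8435}{3} \approx 2811.7$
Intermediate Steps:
$l{\left(W \right)} = \frac{4}{-21 + 3 W}$ ($l{\left(W \right)} = \frac{4}{-6 - 3 \left(5 - W\right)} = \frac{4}{-6 + \left(-15 + 3 W\right)} = \frac{4}{-21 + 3 W}$)
$K{\left(o \right)} = -21$ ($K{\left(o \right)} = \left(-2 - 5\right) 3 = \left(-7\right) 3 = -21$)
$z{\left(U \right)} = -21 + \frac{4}{3 \left(-7 + U\right)}$
$\left(-78 - 54\right) z{\left(c{\left(1 \right)} \right)} + 25 = \left(-78 - 54\right) \frac{445 - -315}{3 \left(-7 - 5\right)} + 25 = - 132 \frac{445 + 315}{3 \left(-12\right)} + 25 = - 132 \cdot \frac{1}{3} \left(- \frac{1}{12}\right) 760 + 25 = \left(-132\right) \left(- \frac{190}{9}\right) + 25 = \frac{8360}{3} + 25 = \frac{8435}{3}$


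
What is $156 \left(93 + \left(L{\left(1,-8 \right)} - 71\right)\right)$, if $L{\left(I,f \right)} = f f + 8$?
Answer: $14664$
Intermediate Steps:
$L{\left(I,f \right)} = 8 + f^{2}$ ($L{\left(I,f \right)} = f^{2} + 8 = 8 + f^{2}$)
$156 \left(93 + \left(L{\left(1,-8 \right)} - 71\right)\right) = 156 \left(93 - \left(63 - 64\right)\right) = 156 \left(93 + \left(\left(8 + 64\right) - 71\right)\right) = 156 \left(93 + \left(72 - 71\right)\right) = 156 \left(93 + 1\right) = 156 \cdot 94 = 14664$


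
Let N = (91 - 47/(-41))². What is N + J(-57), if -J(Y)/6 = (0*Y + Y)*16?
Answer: 23471716/1681 ≈ 13963.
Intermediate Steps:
J(Y) = -96*Y (J(Y) = -6*(0*Y + Y)*16 = -6*(0 + Y)*16 = -6*Y*16 = -96*Y)
N = 14273284/1681 (N = (91 - 47*(-1/41))² = (91 + 47/41)² = (3778/41)² = 14273284/1681 ≈ 8491.0)
N + J(-57) = 14273284/1681 - 96*(-57) = 14273284/1681 + 5472 = 23471716/1681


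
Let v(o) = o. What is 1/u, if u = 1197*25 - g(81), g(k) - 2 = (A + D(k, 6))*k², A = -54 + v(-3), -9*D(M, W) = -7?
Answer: 1/398797 ≈ 2.5075e-6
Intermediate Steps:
D(M, W) = 7/9 (D(M, W) = -⅑*(-7) = 7/9)
A = -57 (A = -54 - 3 = -57)
g(k) = 2 - 506*k²/9 (g(k) = 2 + (-57 + 7/9)*k² = 2 - 506*k²/9)
u = 398797 (u = 1197*25 - (2 - 506/9*81²) = 29925 - (2 - 506/9*6561) = 29925 - (2 - 368874) = 29925 - 1*(-368872) = 29925 + 368872 = 398797)
1/u = 1/398797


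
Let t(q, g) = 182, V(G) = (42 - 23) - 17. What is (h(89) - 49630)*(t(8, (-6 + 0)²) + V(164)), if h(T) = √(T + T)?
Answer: -9131920 + 184*√178 ≈ -9.1295e+6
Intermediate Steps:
V(G) = 2 (V(G) = 19 - 17 = 2)
h(T) = √2*√T (h(T) = √(2*T) = √2*√T)
(h(89) - 49630)*(t(8, (-6 + 0)²) + V(164)) = (√2*√89 - 49630)*(182 + 2) = (√178 - 49630)*184 = (-49630 + √178)*184 = -9131920 + 184*√178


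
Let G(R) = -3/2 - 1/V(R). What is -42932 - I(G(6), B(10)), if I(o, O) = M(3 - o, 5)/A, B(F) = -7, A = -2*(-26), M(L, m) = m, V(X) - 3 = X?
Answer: -2232469/52 ≈ -42932.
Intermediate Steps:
V(X) = 3 + X
G(R) = -3/2 - 1/(3 + R)
A = 52
I(o, O) = 5/52
-42932 - I(G(6), B(10)) = -42932 - 1*5/52 = -42932 - 5/52 = -2232469/52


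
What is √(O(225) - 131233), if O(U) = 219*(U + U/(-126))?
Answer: I*√16140418/14 ≈ 286.97*I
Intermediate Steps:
O(U) = 9125*U/42 (O(U) = 219*(U + U*(-1/126)) = 219*(U - U/126) = 219*(125*U/126) = 9125*U/42)
√(O(225) - 131233) = √((9125/42)*225 - 131233) = √(684375/14 - 131233) = √(-1152887/14) = I*√16140418/14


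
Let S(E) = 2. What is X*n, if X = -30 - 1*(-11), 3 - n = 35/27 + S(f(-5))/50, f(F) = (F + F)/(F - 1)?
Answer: -21337/675 ≈ -31.610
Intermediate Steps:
f(F) = 2*F/(-1 + F) (f(F) = (2*F)/(-1 + F) = 2*F/(-1 + F))
n = 1123/675 (n = 3 - (35/27 + 2/50) = 3 - (35*(1/27) + 2*(1/50)) = 3 - (35/27 + 1/25) = 3 - 1*902/675 = 3 - 902/675 = 1123/675 ≈ 1.6637)
X = -19 (X = -30 + 11 = -19)
X*n = -19*1123/675 = -21337/675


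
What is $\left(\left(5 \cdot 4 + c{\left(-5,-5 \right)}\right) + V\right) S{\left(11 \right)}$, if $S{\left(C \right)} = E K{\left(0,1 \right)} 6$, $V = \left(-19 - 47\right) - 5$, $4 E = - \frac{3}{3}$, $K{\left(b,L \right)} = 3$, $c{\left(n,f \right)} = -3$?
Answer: $243$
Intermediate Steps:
$E = - \frac{1}{4}$ ($E = \frac{\left(-3\right) \frac{1}{3}}{4} = \frac{1}{4} \left(-1\right) = - \frac{1}{4} \approx -0.25$)
$V = -71$ ($V = -66 - 5 = -71$)
$S{\left(C \right)} = - \frac{9}{2}$ ($S{\left(C \right)} = \left(- \frac{1}{4}\right) 3 \cdot 6 = \left(- \frac{3}{4}\right) 6 = - \frac{9}{2}$)
$\left(\left(5 \cdot 4 + c{\left(-5,-5 \right)}\right) + V\right) S{\left(11 \right)} = \left(\left(5 \cdot 4 - 3\right) - 71\right) \left(- \frac{9}{2}\right) = \left(\left(20 - 3\right) - 71\right) \left(- \frac{9}{2}\right) = \left(17 - 71\right) \left(- \frac{9}{2}\right) = \left(-54\right) \left(- \frac{9}{2}\right) = 243$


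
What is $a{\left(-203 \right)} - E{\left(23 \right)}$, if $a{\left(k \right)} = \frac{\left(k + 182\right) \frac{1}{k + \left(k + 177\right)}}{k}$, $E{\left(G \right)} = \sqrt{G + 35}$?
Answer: $- \frac{3}{6641} - \sqrt{58} \approx -7.6162$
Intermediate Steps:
$E{\left(G \right)} = \sqrt{35 + G}$
$a{\left(k \right)} = \frac{182 + k}{k \left(177 + 2 k\right)}$ ($a{\left(k \right)} = \frac{\left(182 + k\right) \frac{1}{k + \left(177 + k\right)}}{k} = \frac{\left(182 + k\right) \frac{1}{177 + 2 k}}{k} = \frac{\frac{1}{177 + 2 k} \left(182 + k\right)}{k} = \frac{182 + k}{k \left(177 + 2 k\right)}$)
$a{\left(-203 \right)} - E{\left(23 \right)} = \frac{182 - 203}{\left(-203\right) \left(177 + 2 \left(-203\right)\right)} - \sqrt{35 + 23} = \left(- \frac{1}{203}\right) \frac{1}{177 - 406} \left(-21\right) - \sqrt{58} = \left(- \frac{1}{203}\right) \frac{1}{-229} \left(-21\right) - \sqrt{58} = \left(- \frac{1}{203}\right) \left(- \frac{1}{229}\right) \left(-21\right) - \sqrt{58} = - \frac{3}{6641} - \sqrt{58}$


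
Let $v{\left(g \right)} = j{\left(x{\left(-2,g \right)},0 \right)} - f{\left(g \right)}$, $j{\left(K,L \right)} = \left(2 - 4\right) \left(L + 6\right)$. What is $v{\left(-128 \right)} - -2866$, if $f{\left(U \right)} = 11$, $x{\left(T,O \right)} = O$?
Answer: $2843$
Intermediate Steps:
$j{\left(K,L \right)} = -12 - 2 L$ ($j{\left(K,L \right)} = - 2 \left(6 + L\right) = -12 - 2 L$)
$v{\left(g \right)} = -23$ ($v{\left(g \right)} = \left(-12 - 0\right) - 11 = \left(-12 + 0\right) - 11 = -12 - 11 = -23$)
$v{\left(-128 \right)} - -2866 = -23 - -2866 = -23 + 2866 = 2843$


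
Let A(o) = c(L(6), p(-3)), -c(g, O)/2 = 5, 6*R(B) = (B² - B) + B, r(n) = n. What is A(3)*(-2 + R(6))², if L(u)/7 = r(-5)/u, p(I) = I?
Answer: -160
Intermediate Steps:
R(B) = B²/6 (R(B) = ((B² - B) + B)/6 = B²/6)
L(u) = -35/u (L(u) = 7*(-5/u) = -35/u)
c(g, O) = -10 (c(g, O) = -2*5 = -10)
A(o) = -10
A(3)*(-2 + R(6))² = -10*(-2 + (⅙)*6²)² = -10*(-2 + (⅙)*36)² = -10*(-2 + 6)² = -10*4² = -10*16 = -160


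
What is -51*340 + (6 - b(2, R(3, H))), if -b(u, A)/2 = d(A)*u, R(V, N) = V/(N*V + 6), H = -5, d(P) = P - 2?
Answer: -52030/3 ≈ -17343.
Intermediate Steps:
d(P) = -2 + P
R(V, N) = V/(6 + N*V)
b(u, A) = -2*u*(-2 + A) (b(u, A) = -2*(-2 + A)*u = -2*u*(-2 + A))
-51*340 + (6 - b(2, R(3, H))) = -51*340 + (6 - 2*2*(2 - 3/(6 - 5*3))) = -17340 + (6 - 2*2*(2 - 3/(6 - 15))) = -17340 + (6 - 2*2*(2 - 3/(-9))) = -17340 + (6 - 2*2*(2 - 3*(-1)/9)) = -17340 + (6 - 2*2*(2 - 1*(-1/3))) = -17340 + (6 - 2*2*(2 + 1/3)) = -17340 + (6 - 2*2*7/3) = -17340 + (6 - 1*28/3) = -17340 + (6 - 28/3) = -17340 - 10/3 = -52030/3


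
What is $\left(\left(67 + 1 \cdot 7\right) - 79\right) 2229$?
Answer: $-11145$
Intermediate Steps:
$\left(\left(67 + 1 \cdot 7\right) - 79\right) 2229 = \left(\left(67 + 7\right) - 79\right) 2229 = \left(74 - 79\right) 2229 = \left(-5\right) 2229 = -11145$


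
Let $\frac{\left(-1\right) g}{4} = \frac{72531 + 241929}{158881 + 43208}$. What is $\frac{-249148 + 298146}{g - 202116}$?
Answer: $- \frac{1650326137}{6807779694} \approx -0.24242$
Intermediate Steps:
$g = - \frac{419280}{67363}$ ($g = - 4 \frac{72531 + 241929}{158881 + 43208} = - 4 \cdot \frac{314460}{202089} = - 4 \cdot 314460 \cdot \frac{1}{202089} = \left(-4\right) \frac{104820}{67363} = - \frac{419280}{67363} \approx -6.2242$)
$\frac{-249148 + 298146}{g - 202116} = \frac{-249148 + 298146}{- \frac{419280}{67363} - 202116} = \frac{48998}{- \frac{13615559388}{67363}} = 48998 \left(- \frac{67363}{13615559388}\right) = - \frac{1650326137}{6807779694}$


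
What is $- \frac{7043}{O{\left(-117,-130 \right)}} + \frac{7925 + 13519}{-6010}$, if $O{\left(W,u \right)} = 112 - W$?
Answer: $- \frac{23619553}{688145} \approx -34.323$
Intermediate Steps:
$- \frac{7043}{O{\left(-117,-130 \right)}} + \frac{7925 + 13519}{-6010} = - \frac{7043}{112 - -117} + \frac{7925 + 13519}{-6010} = - \frac{7043}{112 + 117} + 21444 \left(- \frac{1}{6010}\right) = - \frac{7043}{229} - \frac{10722}{3005} = - \frac{23619553}{688145}$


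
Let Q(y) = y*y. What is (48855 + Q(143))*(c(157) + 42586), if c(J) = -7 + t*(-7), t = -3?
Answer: 2952350400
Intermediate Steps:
Q(y) = y**2
c(J) = 14 (c(J) = -7 - 3*(-7) = -7 + 21 = 14)
(48855 + Q(143))*(c(157) + 42586) = (48855 + 143**2)*(14 + 42586) = (48855 + 20449)*42600 = 69304*42600 = 2952350400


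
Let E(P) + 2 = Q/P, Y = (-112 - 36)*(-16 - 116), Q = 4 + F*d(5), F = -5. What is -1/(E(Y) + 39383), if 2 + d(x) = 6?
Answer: -1221/48084200 ≈ -2.5393e-5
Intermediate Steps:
d(x) = 4 (d(x) = -2 + 6 = 4)
Q = -16 (Q = 4 - 5*4 = 4 - 20 = -16)
Y = 19536 (Y = -148*(-132) = 19536)
E(P) = -2 - 16/P
-1/(E(Y) + 39383) = -1/((-2 - 16/19536) + 39383) = -1/((-2 - 16*1/19536) + 39383) = -1/((-2 - 1/1221) + 39383) = -1/(-2443/1221 + 39383) = -1/48084200/1221 = -1*1221/48084200 = -1221/48084200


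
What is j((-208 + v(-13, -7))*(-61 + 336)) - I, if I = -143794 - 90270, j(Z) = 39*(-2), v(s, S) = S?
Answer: 233986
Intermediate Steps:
j(Z) = -78
I = -234064
j((-208 + v(-13, -7))*(-61 + 336)) - I = -78 - 1*(-234064) = -78 + 234064 = 233986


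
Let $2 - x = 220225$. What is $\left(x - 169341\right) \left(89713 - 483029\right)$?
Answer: $153221754224$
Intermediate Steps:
$x = -220223$ ($x = 2 - 220225 = -220223$)
$\left(x - 169341\right) \left(89713 - 483029\right) = \left(-220223 - 169341\right) \left(89713 - 483029\right) = \left(-389564\right) \left(-393316\right) = 153221754224$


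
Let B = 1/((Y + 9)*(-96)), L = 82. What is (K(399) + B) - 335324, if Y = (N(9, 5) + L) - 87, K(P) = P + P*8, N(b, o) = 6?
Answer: -318463681/960 ≈ -3.3173e+5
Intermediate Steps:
K(P) = 9*P (K(P) = P + 8*P = 9*P)
Y = 1 (Y = (6 + 82) - 87 = 88 - 87 = 1)
B = -1/960 (B = 1/((1 + 9)*(-96)) = 1/(10*(-96)) = 1/(-960) = -1/960 ≈ -0.0010417)
(K(399) + B) - 335324 = (9*399 - 1/960) - 335324 = (3591 - 1/960) - 335324 = 3447359/960 - 335324 = -318463681/960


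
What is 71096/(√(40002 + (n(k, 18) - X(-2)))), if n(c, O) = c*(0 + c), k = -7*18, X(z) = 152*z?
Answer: 35548*√56182/28091 ≈ 299.95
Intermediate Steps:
k = -126
n(c, O) = c² (n(c, O) = c*c = c²)
71096/(√(40002 + (n(k, 18) - X(-2)))) = 71096/(√(40002 + ((-126)² - 152*(-2)))) = 71096/(√(40002 + (15876 - 1*(-304)))) = 71096/(√(40002 + (15876 + 304))) = 71096/(√(40002 + 16180)) = 71096/(√56182) = 71096*(√56182/56182) = 35548*√56182/28091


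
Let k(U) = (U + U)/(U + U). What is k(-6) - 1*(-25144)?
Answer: 25145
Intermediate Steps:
k(U) = 1 (k(U) = (2*U)/((2*U)) = (2*U)*(1/(2*U)) = 1)
k(-6) - 1*(-25144) = 1 - 1*(-25144) = 1 + 25144 = 25145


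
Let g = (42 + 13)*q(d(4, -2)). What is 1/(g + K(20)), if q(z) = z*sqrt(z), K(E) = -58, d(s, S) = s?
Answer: 1/382 ≈ 0.0026178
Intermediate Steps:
q(z) = z**(3/2)
g = 440 (g = (42 + 13)*4**(3/2) = 55*8 = 440)
1/(g + K(20)) = 1/(440 - 58) = 1/382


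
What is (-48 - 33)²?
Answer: 6561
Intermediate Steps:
(-48 - 33)² = (-81)² = 6561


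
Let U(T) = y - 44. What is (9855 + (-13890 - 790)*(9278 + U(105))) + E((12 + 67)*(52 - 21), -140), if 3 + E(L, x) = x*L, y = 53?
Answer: -136666168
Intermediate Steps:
U(T) = 9 (U(T) = 53 - 44 = 9)
E(L, x) = -3 + L*x (E(L, x) = -3 + x*L = -3 + L*x)
(9855 + (-13890 - 790)*(9278 + U(105))) + E((12 + 67)*(52 - 21), -140) = (9855 + (-13890 - 790)*(9278 + 9)) + (-3 + ((12 + 67)*(52 - 21))*(-140)) = (9855 - 14680*9287) + (-3 + (79*31)*(-140)) = (9855 - 136333160) + (-3 + 2449*(-140)) = -136323305 + (-3 - 342860) = -136323305 - 342863 = -136666168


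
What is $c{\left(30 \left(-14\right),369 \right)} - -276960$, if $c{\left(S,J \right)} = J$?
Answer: $277329$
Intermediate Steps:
$c{\left(30 \left(-14\right),369 \right)} - -276960 = 369 - -276960 = 369 + 276960 = 277329$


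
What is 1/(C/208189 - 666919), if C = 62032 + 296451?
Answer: -208189/138844841208 ≈ -1.4994e-6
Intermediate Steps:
C = 358483
1/(C/208189 - 666919) = 1/(358483/208189 - 666919) = 1/(-138844841208/208189) = -208189/138844841208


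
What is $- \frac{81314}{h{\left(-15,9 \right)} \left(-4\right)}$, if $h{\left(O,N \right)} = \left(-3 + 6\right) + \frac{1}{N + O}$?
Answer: $\frac{121971}{17} \approx 7174.8$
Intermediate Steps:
$h{\left(O,N \right)} = 3 + \frac{1}{N + O}$
$- \frac{81314}{h{\left(-15,9 \right)} \left(-4\right)} = - \frac{81314}{\frac{1 + 3 \cdot 9 + 3 \left(-15\right)}{9 - 15} \left(-4\right)} = - \frac{81314}{\frac{1 + 27 - 45}{-6} \left(-4\right)} = - \frac{81314}{\left(- \frac{1}{6}\right) \left(-17\right) \left(-4\right)} = - \frac{81314}{\frac{17}{6} \left(-4\right)} = - \frac{81314}{- \frac{34}{3}} = \left(-81314\right) \left(- \frac{3}{34}\right) = \frac{121971}{17}$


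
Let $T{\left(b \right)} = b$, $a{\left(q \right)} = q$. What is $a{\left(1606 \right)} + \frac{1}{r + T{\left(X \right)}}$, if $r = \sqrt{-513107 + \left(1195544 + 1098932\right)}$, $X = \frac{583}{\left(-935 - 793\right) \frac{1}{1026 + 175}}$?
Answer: $\frac{7755187466279066}{4828883098607} + \frac{2985984 \sqrt{1781369}}{4828883098607} \approx 1606.0$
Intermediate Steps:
$X = - \frac{700183}{1728}$ ($X = \frac{583}{\left(-1728\right) \frac{1}{1201}} = \frac{583}{- \frac{1728}{1201}} = 583 \left(- \frac{1201}{1728}\right) = - \frac{700183}{1728} \approx -405.2$)
$r = \sqrt{1781369}$ ($r = \sqrt{-513107 + 2294476} = \sqrt{1781369} \approx 1334.7$)
$a{\left(1606 \right)} + \frac{1}{r + T{\left(X \right)}} = 1606 + \frac{1}{\sqrt{1781369} - \frac{700183}{1728}} = 1606 + \frac{1}{- \frac{700183}{1728} + \sqrt{1781369}}$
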